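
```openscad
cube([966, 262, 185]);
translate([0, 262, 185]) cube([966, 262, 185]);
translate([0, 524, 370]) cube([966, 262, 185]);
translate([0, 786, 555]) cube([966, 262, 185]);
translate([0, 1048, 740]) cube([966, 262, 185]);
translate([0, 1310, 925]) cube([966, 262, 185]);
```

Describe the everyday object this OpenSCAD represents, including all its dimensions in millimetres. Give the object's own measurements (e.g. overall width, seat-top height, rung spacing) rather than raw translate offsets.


A straight staircase of 6 solid steps. Each step is 966 mm wide (x), 262 mm deep (y, the going) and 185 mm tall (the rise). The first step rests on the floor; each subsequent step sits one going further in +y and one rise higher in +z, directly behind and above the previous step with no overlap.


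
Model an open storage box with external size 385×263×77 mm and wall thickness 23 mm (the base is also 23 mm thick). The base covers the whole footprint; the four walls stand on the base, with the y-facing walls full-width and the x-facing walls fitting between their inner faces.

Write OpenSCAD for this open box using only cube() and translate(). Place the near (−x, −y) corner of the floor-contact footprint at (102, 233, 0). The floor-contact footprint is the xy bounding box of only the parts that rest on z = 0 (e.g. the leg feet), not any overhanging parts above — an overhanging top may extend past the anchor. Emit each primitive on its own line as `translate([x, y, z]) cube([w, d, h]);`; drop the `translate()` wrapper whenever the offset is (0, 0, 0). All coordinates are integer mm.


translate([102, 233, 0]) cube([385, 263, 23]);
translate([102, 233, 23]) cube([385, 23, 54]);
translate([102, 473, 23]) cube([385, 23, 54]);
translate([102, 256, 23]) cube([23, 217, 54]);
translate([464, 256, 23]) cube([23, 217, 54]);


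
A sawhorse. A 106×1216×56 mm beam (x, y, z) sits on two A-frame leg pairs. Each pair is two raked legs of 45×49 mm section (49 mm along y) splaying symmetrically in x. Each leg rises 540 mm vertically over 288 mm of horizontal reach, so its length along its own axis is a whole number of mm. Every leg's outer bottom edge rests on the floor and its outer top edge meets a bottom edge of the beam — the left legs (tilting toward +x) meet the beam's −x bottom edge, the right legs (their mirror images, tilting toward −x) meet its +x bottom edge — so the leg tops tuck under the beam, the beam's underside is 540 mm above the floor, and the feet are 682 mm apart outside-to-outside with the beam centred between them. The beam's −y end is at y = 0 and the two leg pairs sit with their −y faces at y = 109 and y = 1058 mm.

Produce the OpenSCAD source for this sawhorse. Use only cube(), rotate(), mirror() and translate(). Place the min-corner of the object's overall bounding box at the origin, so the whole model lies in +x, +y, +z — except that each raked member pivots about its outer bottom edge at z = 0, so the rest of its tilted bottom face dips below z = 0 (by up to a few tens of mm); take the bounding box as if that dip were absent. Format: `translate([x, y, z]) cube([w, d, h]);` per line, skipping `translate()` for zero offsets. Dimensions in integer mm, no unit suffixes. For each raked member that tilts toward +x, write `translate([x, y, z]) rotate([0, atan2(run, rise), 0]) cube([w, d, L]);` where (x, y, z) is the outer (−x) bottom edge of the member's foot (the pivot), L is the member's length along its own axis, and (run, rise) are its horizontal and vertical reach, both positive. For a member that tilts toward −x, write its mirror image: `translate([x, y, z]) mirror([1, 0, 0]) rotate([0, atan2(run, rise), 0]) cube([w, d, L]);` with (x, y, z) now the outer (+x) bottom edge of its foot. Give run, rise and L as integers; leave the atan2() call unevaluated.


translate([288, 0, 540]) cube([106, 1216, 56]);
translate([0, 109, 0]) rotate([0, atan2(288, 540), 0]) cube([45, 49, 612]);
translate([682, 109, 0]) mirror([1, 0, 0]) rotate([0, atan2(288, 540), 0]) cube([45, 49, 612]);
translate([0, 1058, 0]) rotate([0, atan2(288, 540), 0]) cube([45, 49, 612]);
translate([682, 1058, 0]) mirror([1, 0, 0]) rotate([0, atan2(288, 540), 0]) cube([45, 49, 612]);


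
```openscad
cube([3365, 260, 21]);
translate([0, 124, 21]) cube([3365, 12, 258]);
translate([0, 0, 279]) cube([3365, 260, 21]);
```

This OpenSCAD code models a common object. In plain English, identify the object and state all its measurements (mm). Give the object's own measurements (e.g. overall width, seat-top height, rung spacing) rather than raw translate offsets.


An I-beam lying along x, 3365 mm long. Overall section height 300 mm. Two flanges 260 mm wide (y) and 21 mm thick, one on the floor and one at the top; a web 12 mm thick runs between them, centred on the flange width.


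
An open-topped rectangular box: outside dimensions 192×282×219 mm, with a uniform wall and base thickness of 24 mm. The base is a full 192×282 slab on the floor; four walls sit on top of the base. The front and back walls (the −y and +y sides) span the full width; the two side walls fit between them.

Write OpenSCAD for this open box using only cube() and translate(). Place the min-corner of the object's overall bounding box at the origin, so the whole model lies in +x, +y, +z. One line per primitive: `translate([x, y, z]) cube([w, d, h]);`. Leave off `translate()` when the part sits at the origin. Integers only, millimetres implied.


cube([192, 282, 24]);
translate([0, 0, 24]) cube([192, 24, 195]);
translate([0, 258, 24]) cube([192, 24, 195]);
translate([0, 24, 24]) cube([24, 234, 195]);
translate([168, 24, 24]) cube([24, 234, 195]);


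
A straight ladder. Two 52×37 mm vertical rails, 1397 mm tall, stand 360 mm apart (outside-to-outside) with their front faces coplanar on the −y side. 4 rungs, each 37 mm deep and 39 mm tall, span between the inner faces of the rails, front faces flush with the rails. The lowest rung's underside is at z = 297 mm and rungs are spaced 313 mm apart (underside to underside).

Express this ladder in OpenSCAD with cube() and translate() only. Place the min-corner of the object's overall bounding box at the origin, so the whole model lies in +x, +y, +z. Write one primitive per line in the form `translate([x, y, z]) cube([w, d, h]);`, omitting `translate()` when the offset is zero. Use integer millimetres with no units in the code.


cube([52, 37, 1397]);
translate([308, 0, 0]) cube([52, 37, 1397]);
translate([52, 0, 297]) cube([256, 37, 39]);
translate([52, 0, 610]) cube([256, 37, 39]);
translate([52, 0, 923]) cube([256, 37, 39]);
translate([52, 0, 1236]) cube([256, 37, 39]);


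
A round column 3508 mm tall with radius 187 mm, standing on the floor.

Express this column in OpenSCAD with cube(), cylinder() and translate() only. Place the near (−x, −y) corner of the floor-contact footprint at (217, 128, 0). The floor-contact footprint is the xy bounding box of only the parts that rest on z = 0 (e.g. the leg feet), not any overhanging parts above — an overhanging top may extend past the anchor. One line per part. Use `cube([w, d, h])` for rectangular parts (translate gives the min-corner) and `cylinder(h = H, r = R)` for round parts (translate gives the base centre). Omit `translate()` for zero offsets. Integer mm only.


translate([404, 315, 0]) cylinder(h = 3508, r = 187);


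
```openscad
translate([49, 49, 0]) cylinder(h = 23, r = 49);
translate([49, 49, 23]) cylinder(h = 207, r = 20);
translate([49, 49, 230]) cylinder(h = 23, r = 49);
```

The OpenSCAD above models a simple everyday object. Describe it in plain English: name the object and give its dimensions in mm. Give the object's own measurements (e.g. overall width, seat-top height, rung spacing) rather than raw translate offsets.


A spool: two coaxial disc flanges of radius 49 mm and thickness 23 mm, joined by a core cylinder of radius 20 mm and height 207 mm. The lower flange rests on z = 0 and the three cylinders share a vertical axis.


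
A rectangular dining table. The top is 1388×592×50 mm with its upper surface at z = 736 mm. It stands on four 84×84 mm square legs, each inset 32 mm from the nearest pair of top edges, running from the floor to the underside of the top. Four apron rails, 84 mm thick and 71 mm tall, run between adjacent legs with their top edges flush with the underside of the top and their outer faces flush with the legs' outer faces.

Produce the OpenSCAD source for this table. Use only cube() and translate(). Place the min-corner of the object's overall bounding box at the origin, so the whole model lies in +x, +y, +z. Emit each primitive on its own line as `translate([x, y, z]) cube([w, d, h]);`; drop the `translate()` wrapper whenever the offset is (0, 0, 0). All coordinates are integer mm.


translate([0, 0, 686]) cube([1388, 592, 50]);
translate([32, 32, 0]) cube([84, 84, 686]);
translate([1272, 32, 0]) cube([84, 84, 686]);
translate([32, 476, 0]) cube([84, 84, 686]);
translate([1272, 476, 0]) cube([84, 84, 686]);
translate([116, 32, 615]) cube([1156, 84, 71]);
translate([116, 476, 615]) cube([1156, 84, 71]);
translate([32, 116, 615]) cube([84, 360, 71]);
translate([1272, 116, 615]) cube([84, 360, 71]);


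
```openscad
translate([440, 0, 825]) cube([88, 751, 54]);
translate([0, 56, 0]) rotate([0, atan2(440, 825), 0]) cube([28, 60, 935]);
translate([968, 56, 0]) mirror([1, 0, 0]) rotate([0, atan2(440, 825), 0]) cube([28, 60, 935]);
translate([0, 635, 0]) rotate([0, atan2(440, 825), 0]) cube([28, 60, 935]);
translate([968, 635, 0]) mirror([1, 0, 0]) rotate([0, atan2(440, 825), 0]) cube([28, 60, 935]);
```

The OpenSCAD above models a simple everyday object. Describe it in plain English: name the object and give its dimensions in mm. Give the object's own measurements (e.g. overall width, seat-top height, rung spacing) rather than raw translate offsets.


A sawhorse. A 88×751×54 mm beam (x, y, z) sits on two A-frame leg pairs. Each pair is two raked legs of 28×60 mm section (60 mm along y) splaying symmetrically in x. Each leg rises 825 mm vertically over 440 mm of horizontal reach and is 935 mm long along its own axis. Every leg's outer bottom edge rests on the floor and its outer top edge meets a bottom edge of the beam — the left legs (tilting toward +x) meet the beam's −x bottom edge, the right legs (their mirror images, tilting toward −x) meet its +x bottom edge — so the leg tops tuck under the beam, the beam's underside is 825 mm above the floor, and the feet are 968 mm apart outside-to-outside with the beam centred between them. The two leg pairs are set in 56 mm from either end of the beam.


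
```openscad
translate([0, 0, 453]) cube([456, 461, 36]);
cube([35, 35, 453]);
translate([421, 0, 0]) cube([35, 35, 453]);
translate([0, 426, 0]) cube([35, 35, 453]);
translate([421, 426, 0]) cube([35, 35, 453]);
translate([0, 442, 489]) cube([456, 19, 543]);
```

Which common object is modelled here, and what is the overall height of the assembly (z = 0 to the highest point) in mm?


A chair. The overall height is 1032 mm.

A slab on four corner posts with a tall panel at the back — a chair. The seat slab sits at z = 453 with thickness 36, and the 543 mm backrest starts at the seat top, so the overall height is 453 + 36 + 543 = 1032 mm.


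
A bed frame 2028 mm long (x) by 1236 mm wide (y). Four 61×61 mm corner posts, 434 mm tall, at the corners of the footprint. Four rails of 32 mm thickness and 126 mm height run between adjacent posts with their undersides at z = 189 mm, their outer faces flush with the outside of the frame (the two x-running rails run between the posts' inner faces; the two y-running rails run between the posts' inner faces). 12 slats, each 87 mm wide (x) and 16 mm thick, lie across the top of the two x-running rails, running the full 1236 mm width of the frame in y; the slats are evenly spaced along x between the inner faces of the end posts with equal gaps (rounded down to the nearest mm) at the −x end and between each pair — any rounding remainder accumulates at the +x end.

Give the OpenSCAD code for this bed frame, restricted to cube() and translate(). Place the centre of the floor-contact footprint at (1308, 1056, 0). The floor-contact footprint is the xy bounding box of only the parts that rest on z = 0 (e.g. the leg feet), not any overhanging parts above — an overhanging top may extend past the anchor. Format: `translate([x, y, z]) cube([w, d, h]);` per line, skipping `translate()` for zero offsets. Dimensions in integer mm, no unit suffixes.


translate([294, 438, 0]) cube([61, 61, 434]);
translate([294, 1613, 0]) cube([61, 61, 434]);
translate([2261, 438, 0]) cube([61, 61, 434]);
translate([2261, 1613, 0]) cube([61, 61, 434]);
translate([355, 438, 189]) cube([1906, 32, 126]);
translate([355, 1642, 189]) cube([1906, 32, 126]);
translate([294, 499, 189]) cube([32, 1114, 126]);
translate([2290, 499, 189]) cube([32, 1114, 126]);
translate([421, 438, 315]) cube([87, 1236, 16]);
translate([574, 438, 315]) cube([87, 1236, 16]);
translate([727, 438, 315]) cube([87, 1236, 16]);
translate([880, 438, 315]) cube([87, 1236, 16]);
translate([1033, 438, 315]) cube([87, 1236, 16]);
translate([1186, 438, 315]) cube([87, 1236, 16]);
translate([1339, 438, 315]) cube([87, 1236, 16]);
translate([1492, 438, 315]) cube([87, 1236, 16]);
translate([1645, 438, 315]) cube([87, 1236, 16]);
translate([1798, 438, 315]) cube([87, 1236, 16]);
translate([1951, 438, 315]) cube([87, 1236, 16]);
translate([2104, 438, 315]) cube([87, 1236, 16]);


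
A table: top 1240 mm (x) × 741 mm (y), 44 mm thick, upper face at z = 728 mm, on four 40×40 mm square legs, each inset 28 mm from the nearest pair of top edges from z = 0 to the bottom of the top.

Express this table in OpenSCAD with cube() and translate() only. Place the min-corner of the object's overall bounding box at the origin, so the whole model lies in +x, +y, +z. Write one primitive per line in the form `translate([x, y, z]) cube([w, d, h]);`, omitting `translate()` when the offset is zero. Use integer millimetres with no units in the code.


translate([0, 0, 684]) cube([1240, 741, 44]);
translate([28, 28, 0]) cube([40, 40, 684]);
translate([1172, 28, 0]) cube([40, 40, 684]);
translate([28, 673, 0]) cube([40, 40, 684]);
translate([1172, 673, 0]) cube([40, 40, 684]);


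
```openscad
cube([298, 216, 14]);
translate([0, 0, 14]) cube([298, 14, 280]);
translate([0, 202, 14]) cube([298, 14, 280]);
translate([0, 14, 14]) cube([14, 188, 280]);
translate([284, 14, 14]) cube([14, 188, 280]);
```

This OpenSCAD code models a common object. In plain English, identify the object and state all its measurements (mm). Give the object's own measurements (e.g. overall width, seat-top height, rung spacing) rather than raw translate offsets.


An open-topped rectangular box: outside dimensions 298×216×294 mm, with a uniform wall and base thickness of 14 mm. The base is a full 298×216 slab on the floor; four walls sit on top of the base. The front and back walls (the −y and +y sides) span the full width; the two side walls fit between them.


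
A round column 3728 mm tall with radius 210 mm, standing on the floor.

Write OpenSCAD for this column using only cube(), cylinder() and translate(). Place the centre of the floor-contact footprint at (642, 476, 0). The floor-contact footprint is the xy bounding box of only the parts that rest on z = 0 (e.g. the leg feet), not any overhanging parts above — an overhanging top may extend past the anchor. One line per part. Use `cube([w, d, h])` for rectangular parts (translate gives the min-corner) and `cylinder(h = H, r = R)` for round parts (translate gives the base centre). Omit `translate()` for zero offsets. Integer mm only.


translate([642, 476, 0]) cylinder(h = 3728, r = 210);


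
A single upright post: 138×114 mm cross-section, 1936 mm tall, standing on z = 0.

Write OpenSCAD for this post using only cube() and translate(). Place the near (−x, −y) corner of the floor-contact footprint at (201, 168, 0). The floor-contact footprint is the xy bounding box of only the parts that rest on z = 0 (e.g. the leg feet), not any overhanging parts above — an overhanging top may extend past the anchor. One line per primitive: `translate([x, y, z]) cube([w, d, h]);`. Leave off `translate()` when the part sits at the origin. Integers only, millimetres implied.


translate([201, 168, 0]) cube([138, 114, 1936]);


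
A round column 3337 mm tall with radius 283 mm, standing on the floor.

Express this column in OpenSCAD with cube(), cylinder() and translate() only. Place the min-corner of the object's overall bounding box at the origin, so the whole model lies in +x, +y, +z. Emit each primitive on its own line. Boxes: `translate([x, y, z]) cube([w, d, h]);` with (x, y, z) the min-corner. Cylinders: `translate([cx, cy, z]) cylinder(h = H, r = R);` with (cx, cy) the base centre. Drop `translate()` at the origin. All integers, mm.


translate([283, 283, 0]) cylinder(h = 3337, r = 283);


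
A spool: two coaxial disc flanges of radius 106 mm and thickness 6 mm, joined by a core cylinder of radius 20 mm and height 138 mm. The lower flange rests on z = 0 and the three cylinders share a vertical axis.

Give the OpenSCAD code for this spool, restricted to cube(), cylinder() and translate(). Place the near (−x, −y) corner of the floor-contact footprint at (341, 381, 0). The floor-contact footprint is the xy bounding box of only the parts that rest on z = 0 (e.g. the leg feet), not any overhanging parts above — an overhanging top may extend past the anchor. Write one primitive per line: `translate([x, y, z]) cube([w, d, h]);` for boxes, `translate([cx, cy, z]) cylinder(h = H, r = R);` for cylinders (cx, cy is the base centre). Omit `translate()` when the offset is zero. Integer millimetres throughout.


translate([447, 487, 0]) cylinder(h = 6, r = 106);
translate([447, 487, 6]) cylinder(h = 138, r = 20);
translate([447, 487, 144]) cylinder(h = 6, r = 106);


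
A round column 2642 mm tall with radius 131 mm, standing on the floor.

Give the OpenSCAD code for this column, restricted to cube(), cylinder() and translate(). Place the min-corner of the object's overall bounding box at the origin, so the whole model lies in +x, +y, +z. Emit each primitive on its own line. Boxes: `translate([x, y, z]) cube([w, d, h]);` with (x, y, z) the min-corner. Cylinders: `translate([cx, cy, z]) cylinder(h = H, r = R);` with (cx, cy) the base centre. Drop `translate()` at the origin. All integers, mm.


translate([131, 131, 0]) cylinder(h = 2642, r = 131);


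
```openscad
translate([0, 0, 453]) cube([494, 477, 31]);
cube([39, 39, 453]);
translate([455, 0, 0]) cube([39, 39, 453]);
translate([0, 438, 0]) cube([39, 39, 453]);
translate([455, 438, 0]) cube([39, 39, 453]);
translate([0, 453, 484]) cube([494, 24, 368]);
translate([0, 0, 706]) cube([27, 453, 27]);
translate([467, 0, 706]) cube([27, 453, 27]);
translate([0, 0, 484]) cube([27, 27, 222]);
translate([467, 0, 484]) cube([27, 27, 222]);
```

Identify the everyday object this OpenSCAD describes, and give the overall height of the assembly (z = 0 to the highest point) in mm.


A chair. The overall height is 852 mm.

A slab on four corner posts with a tall panel at the back — a chair. The seat slab sits at z = 453 with thickness 31, and the 368 mm backrest starts at the seat top, so the overall height is 453 + 31 + 368 = 852 mm.


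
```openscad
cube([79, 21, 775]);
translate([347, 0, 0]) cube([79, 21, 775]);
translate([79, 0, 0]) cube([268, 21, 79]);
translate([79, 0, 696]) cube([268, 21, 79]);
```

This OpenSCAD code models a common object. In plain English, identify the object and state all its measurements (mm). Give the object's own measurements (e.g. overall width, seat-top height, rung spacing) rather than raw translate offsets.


A rectangular picture frame lying in the x–z plane (depth along y). The opening is 268 mm wide (x) by 617 mm tall (z), surrounded by a border 79 mm wide on all four sides. The frame is 21 mm deep and is made of two full-height vertical stiles with two horizontal rails fitted between them.


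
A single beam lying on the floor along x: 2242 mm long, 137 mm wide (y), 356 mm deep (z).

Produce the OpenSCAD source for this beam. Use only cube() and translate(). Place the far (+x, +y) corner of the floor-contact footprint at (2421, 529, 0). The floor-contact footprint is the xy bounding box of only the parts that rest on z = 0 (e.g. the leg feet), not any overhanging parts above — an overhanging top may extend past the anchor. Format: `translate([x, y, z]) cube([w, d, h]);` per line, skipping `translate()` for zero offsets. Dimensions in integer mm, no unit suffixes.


translate([179, 392, 0]) cube([2242, 137, 356]);


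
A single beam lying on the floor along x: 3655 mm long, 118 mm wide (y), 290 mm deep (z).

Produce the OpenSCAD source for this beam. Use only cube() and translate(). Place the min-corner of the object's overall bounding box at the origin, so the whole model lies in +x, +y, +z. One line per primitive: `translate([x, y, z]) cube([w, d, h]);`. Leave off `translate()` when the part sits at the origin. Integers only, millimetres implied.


cube([3655, 118, 290]);


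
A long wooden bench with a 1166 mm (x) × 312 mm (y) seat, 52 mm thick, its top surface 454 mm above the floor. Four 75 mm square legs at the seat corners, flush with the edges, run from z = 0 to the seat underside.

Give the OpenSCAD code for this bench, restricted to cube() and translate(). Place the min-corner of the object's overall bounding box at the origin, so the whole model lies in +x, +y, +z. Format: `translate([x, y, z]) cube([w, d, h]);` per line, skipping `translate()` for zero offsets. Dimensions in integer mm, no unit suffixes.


translate([0, 0, 402]) cube([1166, 312, 52]);
cube([75, 75, 402]);
translate([0, 237, 0]) cube([75, 75, 402]);
translate([1091, 0, 0]) cube([75, 75, 402]);
translate([1091, 237, 0]) cube([75, 75, 402]);


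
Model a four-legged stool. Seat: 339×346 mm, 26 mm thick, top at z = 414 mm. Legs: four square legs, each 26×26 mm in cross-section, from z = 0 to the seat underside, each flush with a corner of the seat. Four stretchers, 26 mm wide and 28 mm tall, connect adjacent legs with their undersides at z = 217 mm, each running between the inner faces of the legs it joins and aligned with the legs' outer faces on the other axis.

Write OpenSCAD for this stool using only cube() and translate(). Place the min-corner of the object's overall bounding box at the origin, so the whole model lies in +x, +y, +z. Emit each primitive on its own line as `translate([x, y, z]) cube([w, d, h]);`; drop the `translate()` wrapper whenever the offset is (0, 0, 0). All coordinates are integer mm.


// leg_h = 414 - 26 = 388
// stretcher span = 339 - 2*26 = 287
translate([0, 0, 388]) cube([339, 346, 26]);
cube([26, 26, 388]);
translate([313, 0, 0]) cube([26, 26, 388]);
translate([0, 320, 0]) cube([26, 26, 388]);
translate([313, 320, 0]) cube([26, 26, 388]);
translate([26, 0, 217]) cube([287, 26, 28]);
translate([26, 320, 217]) cube([287, 26, 28]);
translate([0, 26, 217]) cube([26, 294, 28]);
translate([313, 26, 217]) cube([26, 294, 28]);


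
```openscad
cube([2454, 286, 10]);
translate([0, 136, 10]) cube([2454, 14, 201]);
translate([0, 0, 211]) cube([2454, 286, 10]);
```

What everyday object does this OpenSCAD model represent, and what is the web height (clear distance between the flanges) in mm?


An I-beam. The web height is 201 mm.

Two wide flanges with a thin centred web — an I-beam. Overall 221 mm minus two 10 mm flanges gives a web of 221 − 2·10 = 201 mm.


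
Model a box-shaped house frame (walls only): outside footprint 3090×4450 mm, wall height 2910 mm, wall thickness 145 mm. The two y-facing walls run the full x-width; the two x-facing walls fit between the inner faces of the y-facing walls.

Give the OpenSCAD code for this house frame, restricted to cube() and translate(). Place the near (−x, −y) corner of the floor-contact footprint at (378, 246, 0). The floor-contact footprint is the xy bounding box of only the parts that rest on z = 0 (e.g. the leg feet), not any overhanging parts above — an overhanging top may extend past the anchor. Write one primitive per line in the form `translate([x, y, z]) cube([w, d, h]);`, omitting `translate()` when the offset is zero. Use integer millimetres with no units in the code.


translate([378, 246, 0]) cube([3090, 145, 2910]);
translate([378, 4551, 0]) cube([3090, 145, 2910]);
translate([378, 391, 0]) cube([145, 4160, 2910]);
translate([3323, 391, 0]) cube([145, 4160, 2910]);


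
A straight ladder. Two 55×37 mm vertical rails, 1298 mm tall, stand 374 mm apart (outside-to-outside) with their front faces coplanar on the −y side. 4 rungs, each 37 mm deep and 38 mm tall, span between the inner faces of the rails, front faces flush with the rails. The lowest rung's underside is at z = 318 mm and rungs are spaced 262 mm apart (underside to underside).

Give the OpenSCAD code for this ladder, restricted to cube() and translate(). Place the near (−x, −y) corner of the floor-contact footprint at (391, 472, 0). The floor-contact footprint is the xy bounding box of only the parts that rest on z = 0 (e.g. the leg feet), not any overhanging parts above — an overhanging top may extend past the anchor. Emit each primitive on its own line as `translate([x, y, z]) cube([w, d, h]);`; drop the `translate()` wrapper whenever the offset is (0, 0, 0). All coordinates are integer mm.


translate([391, 472, 0]) cube([55, 37, 1298]);
translate([710, 472, 0]) cube([55, 37, 1298]);
translate([446, 472, 318]) cube([264, 37, 38]);
translate([446, 472, 580]) cube([264, 37, 38]);
translate([446, 472, 842]) cube([264, 37, 38]);
translate([446, 472, 1104]) cube([264, 37, 38]);


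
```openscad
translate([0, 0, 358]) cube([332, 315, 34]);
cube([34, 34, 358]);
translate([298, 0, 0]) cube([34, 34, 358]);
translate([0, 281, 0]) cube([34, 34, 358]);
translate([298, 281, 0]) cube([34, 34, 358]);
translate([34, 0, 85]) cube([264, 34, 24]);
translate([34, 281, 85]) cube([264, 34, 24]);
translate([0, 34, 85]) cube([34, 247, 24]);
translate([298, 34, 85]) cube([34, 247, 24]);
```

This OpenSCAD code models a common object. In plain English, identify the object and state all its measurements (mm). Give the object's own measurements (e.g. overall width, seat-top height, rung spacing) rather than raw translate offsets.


A four-legged stool. The seat is a 332×315×34 mm slab whose top surface is at z = 392 mm; four square legs, each 34×34 mm in cross-section, run from the floor (z = 0) to the underside of the seat, each flush with a corner of the seat. Four stretchers, 34 mm wide and 24 mm tall, connect adjacent legs with their undersides at z = 85 mm, each running between the inner faces of the legs it joins and aligned with the legs' outer faces on the other axis.


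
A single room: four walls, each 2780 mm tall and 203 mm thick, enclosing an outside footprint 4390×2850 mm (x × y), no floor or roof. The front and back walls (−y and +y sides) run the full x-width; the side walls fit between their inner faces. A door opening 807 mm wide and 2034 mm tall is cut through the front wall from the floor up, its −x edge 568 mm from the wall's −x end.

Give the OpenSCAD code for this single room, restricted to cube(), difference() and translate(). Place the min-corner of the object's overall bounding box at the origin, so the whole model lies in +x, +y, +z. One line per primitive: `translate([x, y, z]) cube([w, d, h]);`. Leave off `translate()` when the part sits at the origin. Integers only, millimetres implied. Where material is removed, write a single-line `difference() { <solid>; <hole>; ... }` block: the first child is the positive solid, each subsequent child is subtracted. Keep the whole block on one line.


difference() { cube([4390, 203, 2780]); translate([568, 0, 0]) cube([807, 203, 2034]); }
translate([0, 2647, 0]) cube([4390, 203, 2780]);
translate([0, 203, 0]) cube([203, 2444, 2780]);
translate([4187, 203, 0]) cube([203, 2444, 2780]);


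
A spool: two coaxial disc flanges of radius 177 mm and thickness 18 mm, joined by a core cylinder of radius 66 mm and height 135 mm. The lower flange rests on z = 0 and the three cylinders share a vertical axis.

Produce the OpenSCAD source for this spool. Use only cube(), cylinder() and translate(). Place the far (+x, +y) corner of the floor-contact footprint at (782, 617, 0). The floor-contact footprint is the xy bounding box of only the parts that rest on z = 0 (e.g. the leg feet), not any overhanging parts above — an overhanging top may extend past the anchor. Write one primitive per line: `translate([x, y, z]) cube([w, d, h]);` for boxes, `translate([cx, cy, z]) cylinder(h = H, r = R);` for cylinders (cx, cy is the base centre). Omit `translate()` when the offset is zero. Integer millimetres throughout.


translate([605, 440, 0]) cylinder(h = 18, r = 177);
translate([605, 440, 18]) cylinder(h = 135, r = 66);
translate([605, 440, 153]) cylinder(h = 18, r = 177);


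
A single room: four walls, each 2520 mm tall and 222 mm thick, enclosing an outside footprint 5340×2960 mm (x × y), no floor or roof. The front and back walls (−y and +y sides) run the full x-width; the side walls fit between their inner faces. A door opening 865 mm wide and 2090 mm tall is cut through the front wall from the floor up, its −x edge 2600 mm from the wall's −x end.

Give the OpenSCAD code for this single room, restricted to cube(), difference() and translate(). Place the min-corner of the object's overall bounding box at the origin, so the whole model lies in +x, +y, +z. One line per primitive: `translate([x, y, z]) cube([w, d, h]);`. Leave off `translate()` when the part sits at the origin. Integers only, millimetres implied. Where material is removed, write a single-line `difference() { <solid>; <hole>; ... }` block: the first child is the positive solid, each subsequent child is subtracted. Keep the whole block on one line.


difference() { cube([5340, 222, 2520]); translate([2600, 0, 0]) cube([865, 222, 2090]); }
translate([0, 2738, 0]) cube([5340, 222, 2520]);
translate([0, 222, 0]) cube([222, 2516, 2520]);
translate([5118, 222, 0]) cube([222, 2516, 2520]);


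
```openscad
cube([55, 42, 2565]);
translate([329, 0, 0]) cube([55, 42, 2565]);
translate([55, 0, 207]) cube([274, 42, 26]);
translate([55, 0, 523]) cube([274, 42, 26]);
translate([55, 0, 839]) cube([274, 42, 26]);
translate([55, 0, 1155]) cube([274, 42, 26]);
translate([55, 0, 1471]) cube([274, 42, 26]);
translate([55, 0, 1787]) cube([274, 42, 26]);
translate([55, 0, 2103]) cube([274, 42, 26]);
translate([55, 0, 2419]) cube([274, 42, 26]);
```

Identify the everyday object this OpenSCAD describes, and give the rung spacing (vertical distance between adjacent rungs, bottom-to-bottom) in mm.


A ladder. The rung spacing is 316 mm.

Two tall 55×42 posts with 8 short bars between them — a ladder. Adjacent rungs sit at z = 207 and z = 523, so the spacing is 523 − 207 = 316 mm.


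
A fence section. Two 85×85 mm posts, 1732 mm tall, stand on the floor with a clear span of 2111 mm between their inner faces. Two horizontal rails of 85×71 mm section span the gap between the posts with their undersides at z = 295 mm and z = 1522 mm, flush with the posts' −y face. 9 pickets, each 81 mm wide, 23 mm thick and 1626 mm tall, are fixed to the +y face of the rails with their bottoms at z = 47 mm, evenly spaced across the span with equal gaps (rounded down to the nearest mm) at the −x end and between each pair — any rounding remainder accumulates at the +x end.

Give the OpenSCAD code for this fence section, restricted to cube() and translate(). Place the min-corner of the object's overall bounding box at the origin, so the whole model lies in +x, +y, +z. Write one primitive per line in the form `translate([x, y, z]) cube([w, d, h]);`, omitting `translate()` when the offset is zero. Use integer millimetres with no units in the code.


cube([85, 85, 1732]);
translate([2196, 0, 0]) cube([85, 85, 1732]);
translate([85, 0, 295]) cube([2111, 85, 71]);
translate([85, 0, 1522]) cube([2111, 85, 71]);
translate([223, 85, 47]) cube([81, 23, 1626]);
translate([442, 85, 47]) cube([81, 23, 1626]);
translate([661, 85, 47]) cube([81, 23, 1626]);
translate([880, 85, 47]) cube([81, 23, 1626]);
translate([1099, 85, 47]) cube([81, 23, 1626]);
translate([1318, 85, 47]) cube([81, 23, 1626]);
translate([1537, 85, 47]) cube([81, 23, 1626]);
translate([1756, 85, 47]) cube([81, 23, 1626]);
translate([1975, 85, 47]) cube([81, 23, 1626]);


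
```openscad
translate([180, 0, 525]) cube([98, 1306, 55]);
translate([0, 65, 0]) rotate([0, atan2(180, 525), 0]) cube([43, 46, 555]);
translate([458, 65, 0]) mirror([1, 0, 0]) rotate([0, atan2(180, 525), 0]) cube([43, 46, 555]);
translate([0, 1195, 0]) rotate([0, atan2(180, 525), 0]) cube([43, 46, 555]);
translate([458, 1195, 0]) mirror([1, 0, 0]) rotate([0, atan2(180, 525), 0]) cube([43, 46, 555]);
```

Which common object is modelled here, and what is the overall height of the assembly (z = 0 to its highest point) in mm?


A sawhorse. The overall height is 580 mm.

A beam across two mirrored pairs of raked legs — a sawhorse. The beam's underside is at z = 525 (matching the legs' vertical rise in atan2(180, 525)) and the beam is 55 mm tall, so its top is at 525 + 55 = 580 mm. The raked legs top out at the beam's underside, so that is the highest point.


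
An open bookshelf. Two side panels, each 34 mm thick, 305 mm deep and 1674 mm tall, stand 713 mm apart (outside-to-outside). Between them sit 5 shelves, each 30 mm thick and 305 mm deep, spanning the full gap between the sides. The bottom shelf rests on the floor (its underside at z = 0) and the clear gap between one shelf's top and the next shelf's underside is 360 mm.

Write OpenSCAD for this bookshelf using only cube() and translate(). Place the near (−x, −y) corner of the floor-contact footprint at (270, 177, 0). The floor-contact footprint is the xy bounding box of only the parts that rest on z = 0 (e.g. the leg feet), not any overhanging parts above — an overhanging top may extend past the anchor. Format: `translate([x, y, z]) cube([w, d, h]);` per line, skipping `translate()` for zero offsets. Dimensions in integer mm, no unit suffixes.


translate([270, 177, 0]) cube([34, 305, 1674]);
translate([949, 177, 0]) cube([34, 305, 1674]);
translate([304, 177, 0]) cube([645, 305, 30]);
translate([304, 177, 390]) cube([645, 305, 30]);
translate([304, 177, 780]) cube([645, 305, 30]);
translate([304, 177, 1170]) cube([645, 305, 30]);
translate([304, 177, 1560]) cube([645, 305, 30]);


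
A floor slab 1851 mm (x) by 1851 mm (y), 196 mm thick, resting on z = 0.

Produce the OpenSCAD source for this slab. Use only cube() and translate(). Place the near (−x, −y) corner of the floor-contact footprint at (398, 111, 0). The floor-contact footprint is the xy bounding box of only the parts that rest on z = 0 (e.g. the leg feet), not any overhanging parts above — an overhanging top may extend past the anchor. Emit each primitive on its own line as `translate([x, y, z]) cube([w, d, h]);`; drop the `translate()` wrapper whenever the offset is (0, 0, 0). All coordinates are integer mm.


translate([398, 111, 0]) cube([1851, 1851, 196]);


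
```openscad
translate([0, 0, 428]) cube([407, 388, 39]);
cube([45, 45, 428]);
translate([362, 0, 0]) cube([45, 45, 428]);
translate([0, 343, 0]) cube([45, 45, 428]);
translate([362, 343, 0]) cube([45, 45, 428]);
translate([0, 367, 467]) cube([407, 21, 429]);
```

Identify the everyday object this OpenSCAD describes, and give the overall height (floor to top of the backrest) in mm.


A chair. The overall height is 896 mm.

A slab on four corner posts with a tall panel at the back — a chair. The seat slab sits at z = 428 with thickness 39, and the 429 mm backrest starts at the seat top, so the overall height is 428 + 39 + 429 = 896 mm.


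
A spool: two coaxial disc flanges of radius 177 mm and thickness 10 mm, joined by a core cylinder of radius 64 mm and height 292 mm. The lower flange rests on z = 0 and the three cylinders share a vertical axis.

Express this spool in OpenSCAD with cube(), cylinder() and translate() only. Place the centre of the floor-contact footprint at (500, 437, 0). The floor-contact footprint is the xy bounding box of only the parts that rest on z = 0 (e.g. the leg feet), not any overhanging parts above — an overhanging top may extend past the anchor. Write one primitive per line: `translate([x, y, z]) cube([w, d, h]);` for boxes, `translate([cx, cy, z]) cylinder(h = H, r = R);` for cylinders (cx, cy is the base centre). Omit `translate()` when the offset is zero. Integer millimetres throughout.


translate([500, 437, 0]) cylinder(h = 10, r = 177);
translate([500, 437, 10]) cylinder(h = 292, r = 64);
translate([500, 437, 302]) cylinder(h = 10, r = 177);


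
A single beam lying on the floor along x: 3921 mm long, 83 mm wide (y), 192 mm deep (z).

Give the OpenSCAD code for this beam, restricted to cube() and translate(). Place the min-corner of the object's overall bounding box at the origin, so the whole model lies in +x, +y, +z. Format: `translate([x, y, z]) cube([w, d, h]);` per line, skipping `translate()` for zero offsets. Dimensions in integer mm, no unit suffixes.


cube([3921, 83, 192]);


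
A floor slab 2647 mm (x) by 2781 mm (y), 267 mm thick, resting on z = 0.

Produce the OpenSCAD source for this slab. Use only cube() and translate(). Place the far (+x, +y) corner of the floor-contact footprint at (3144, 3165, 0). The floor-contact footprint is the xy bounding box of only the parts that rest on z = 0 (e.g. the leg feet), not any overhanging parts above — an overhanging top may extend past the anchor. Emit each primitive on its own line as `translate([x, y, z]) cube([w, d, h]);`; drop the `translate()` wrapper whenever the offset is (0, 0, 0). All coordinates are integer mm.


translate([497, 384, 0]) cube([2647, 2781, 267]);


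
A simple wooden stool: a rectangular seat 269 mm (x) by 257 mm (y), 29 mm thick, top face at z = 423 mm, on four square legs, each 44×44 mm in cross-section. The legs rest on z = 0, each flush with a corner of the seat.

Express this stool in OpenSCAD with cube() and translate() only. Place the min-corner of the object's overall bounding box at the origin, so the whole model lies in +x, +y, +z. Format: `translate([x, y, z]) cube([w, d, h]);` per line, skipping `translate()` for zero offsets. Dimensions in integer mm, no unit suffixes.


// leg_h = 423 - 29 = 394
translate([0, 0, 394]) cube([269, 257, 29]);
cube([44, 44, 394]);
translate([225, 0, 0]) cube([44, 44, 394]);
translate([0, 213, 0]) cube([44, 44, 394]);
translate([225, 213, 0]) cube([44, 44, 394]);


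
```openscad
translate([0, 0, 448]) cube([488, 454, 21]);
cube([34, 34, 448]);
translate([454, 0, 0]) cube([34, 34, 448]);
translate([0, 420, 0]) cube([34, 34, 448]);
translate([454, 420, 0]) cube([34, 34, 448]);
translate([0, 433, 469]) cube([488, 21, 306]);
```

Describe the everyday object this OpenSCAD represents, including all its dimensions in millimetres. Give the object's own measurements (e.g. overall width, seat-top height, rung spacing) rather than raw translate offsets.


A chair. The seat is a 488×454×21 mm slab with its top at z = 469 mm, on four 34×34 mm corner legs (flush with the seat edges, standing on z = 0). A flat backrest 21 mm thick, 306 mm tall, spans the full seat width and rises from the seat top along its +y edge, rear face flush with the rear of the seat.


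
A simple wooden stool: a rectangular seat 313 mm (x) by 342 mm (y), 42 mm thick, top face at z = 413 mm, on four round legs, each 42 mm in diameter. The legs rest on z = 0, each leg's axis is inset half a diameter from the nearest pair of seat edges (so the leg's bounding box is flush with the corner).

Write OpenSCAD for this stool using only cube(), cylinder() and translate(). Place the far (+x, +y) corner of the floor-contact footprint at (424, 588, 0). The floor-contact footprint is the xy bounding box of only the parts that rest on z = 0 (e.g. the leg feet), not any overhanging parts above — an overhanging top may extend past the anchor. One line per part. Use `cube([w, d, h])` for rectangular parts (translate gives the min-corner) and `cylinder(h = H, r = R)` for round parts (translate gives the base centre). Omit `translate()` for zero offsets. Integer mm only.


translate([111, 246, 371]) cube([313, 342, 42]);
translate([132, 267, 0]) cylinder(h = 371, r = 21);
translate([403, 267, 0]) cylinder(h = 371, r = 21);
translate([132, 567, 0]) cylinder(h = 371, r = 21);
translate([403, 567, 0]) cylinder(h = 371, r = 21);
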